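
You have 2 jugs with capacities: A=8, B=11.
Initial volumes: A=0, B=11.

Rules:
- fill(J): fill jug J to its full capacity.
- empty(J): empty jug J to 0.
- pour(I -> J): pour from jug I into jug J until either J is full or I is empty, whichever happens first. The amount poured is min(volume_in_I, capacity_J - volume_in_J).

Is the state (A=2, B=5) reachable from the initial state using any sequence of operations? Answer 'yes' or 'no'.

BFS explored all 38 reachable states.
Reachable set includes: (0,0), (0,1), (0,2), (0,3), (0,4), (0,5), (0,6), (0,7), (0,8), (0,9), (0,10), (0,11) ...
Target (A=2, B=5) not in reachable set → no.

Answer: no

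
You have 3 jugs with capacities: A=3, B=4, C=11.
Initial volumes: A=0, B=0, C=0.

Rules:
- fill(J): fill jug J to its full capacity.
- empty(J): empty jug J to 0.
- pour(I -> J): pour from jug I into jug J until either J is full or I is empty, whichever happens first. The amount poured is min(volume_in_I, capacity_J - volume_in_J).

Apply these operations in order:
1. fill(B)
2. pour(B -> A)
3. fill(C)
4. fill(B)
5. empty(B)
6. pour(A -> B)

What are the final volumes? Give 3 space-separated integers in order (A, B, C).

Answer: 0 3 11

Derivation:
Step 1: fill(B) -> (A=0 B=4 C=0)
Step 2: pour(B -> A) -> (A=3 B=1 C=0)
Step 3: fill(C) -> (A=3 B=1 C=11)
Step 4: fill(B) -> (A=3 B=4 C=11)
Step 5: empty(B) -> (A=3 B=0 C=11)
Step 6: pour(A -> B) -> (A=0 B=3 C=11)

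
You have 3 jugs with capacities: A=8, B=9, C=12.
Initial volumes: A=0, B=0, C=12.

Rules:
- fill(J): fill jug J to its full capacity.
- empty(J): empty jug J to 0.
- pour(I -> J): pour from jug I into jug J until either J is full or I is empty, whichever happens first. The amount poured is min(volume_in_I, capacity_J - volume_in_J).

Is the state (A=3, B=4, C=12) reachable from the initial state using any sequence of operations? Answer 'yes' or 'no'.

BFS from (A=0, B=0, C=12):
  1. fill(A) -> (A=8 B=0 C=12)
  2. pour(A -> B) -> (A=0 B=8 C=12)
  3. pour(C -> A) -> (A=8 B=8 C=4)
  4. pour(A -> B) -> (A=7 B=9 C=4)
  5. empty(B) -> (A=7 B=0 C=4)
  6. pour(C -> B) -> (A=7 B=4 C=0)
  7. pour(A -> C) -> (A=0 B=4 C=7)
  8. fill(A) -> (A=8 B=4 C=7)
  9. pour(A -> C) -> (A=3 B=4 C=12)
Target reached → yes.

Answer: yes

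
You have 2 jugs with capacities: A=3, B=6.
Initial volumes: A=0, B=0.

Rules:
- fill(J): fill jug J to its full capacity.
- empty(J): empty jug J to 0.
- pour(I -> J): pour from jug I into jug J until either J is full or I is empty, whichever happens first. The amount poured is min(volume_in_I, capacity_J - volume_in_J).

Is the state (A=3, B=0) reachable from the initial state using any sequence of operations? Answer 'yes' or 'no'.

Answer: yes

Derivation:
BFS from (A=0, B=0):
  1. fill(A) -> (A=3 B=0)
Target reached → yes.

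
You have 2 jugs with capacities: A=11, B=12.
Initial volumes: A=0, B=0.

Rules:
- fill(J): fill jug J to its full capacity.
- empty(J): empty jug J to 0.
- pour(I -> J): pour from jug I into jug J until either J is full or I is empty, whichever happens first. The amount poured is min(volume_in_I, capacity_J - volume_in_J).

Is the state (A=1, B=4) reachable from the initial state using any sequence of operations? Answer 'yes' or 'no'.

BFS explored all 46 reachable states.
Reachable set includes: (0,0), (0,1), (0,2), (0,3), (0,4), (0,5), (0,6), (0,7), (0,8), (0,9), (0,10), (0,11) ...
Target (A=1, B=4) not in reachable set → no.

Answer: no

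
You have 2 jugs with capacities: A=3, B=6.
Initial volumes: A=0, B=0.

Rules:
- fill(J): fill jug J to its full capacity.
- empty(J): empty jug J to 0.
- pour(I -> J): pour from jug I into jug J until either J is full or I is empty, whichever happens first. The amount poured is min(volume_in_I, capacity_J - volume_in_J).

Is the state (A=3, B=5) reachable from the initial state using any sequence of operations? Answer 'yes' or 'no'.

BFS explored all 6 reachable states.
Reachable set includes: (0,0), (0,3), (0,6), (3,0), (3,3), (3,6)
Target (A=3, B=5) not in reachable set → no.

Answer: no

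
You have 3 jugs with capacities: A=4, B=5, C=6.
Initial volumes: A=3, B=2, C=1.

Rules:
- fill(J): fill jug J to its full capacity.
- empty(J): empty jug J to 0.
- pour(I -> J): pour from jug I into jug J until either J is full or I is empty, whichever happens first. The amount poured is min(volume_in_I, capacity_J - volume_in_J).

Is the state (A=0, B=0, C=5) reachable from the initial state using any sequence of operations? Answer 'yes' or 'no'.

Answer: yes

Derivation:
BFS from (A=3, B=2, C=1):
  1. fill(A) -> (A=4 B=2 C=1)
  2. empty(B) -> (A=4 B=0 C=1)
  3. pour(A -> C) -> (A=0 B=0 C=5)
Target reached → yes.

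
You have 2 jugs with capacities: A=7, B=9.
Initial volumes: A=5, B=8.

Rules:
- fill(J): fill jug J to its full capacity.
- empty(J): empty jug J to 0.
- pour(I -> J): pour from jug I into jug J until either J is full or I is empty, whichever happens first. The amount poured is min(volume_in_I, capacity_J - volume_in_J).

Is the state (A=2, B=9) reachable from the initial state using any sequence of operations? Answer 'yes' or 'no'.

Answer: yes

Derivation:
BFS from (A=5, B=8):
  1. pour(A -> B) -> (A=4 B=9)
  2. empty(B) -> (A=4 B=0)
  3. pour(A -> B) -> (A=0 B=4)
  4. fill(A) -> (A=7 B=4)
  5. pour(A -> B) -> (A=2 B=9)
Target reached → yes.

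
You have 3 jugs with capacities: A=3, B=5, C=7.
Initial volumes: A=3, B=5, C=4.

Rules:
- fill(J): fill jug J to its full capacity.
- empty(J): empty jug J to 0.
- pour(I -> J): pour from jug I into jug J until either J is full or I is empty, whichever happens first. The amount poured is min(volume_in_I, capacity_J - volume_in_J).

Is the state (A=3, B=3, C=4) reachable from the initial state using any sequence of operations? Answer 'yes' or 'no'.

Answer: yes

Derivation:
BFS from (A=3, B=5, C=4):
  1. empty(B) -> (A=3 B=0 C=4)
  2. pour(A -> B) -> (A=0 B=3 C=4)
  3. fill(A) -> (A=3 B=3 C=4)
Target reached → yes.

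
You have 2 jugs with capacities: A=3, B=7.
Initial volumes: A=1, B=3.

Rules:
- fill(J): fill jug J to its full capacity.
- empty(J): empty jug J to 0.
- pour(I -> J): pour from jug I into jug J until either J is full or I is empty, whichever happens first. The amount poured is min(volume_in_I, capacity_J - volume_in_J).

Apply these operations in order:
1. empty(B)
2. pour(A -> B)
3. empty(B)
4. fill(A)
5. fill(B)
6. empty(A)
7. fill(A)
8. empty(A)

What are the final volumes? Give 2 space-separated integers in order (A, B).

Answer: 0 7

Derivation:
Step 1: empty(B) -> (A=1 B=0)
Step 2: pour(A -> B) -> (A=0 B=1)
Step 3: empty(B) -> (A=0 B=0)
Step 4: fill(A) -> (A=3 B=0)
Step 5: fill(B) -> (A=3 B=7)
Step 6: empty(A) -> (A=0 B=7)
Step 7: fill(A) -> (A=3 B=7)
Step 8: empty(A) -> (A=0 B=7)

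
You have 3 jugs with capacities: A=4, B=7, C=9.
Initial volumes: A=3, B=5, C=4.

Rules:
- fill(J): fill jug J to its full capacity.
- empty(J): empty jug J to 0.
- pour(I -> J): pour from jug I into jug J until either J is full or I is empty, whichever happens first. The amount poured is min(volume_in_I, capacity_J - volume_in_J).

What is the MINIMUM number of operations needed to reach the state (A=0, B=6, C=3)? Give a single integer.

Answer: 6

Derivation:
BFS from (A=3, B=5, C=4). One shortest path:
  1. fill(B) -> (A=3 B=7 C=4)
  2. pour(B -> C) -> (A=3 B=2 C=9)
  3. empty(C) -> (A=3 B=2 C=0)
  4. pour(A -> C) -> (A=0 B=2 C=3)
  5. fill(A) -> (A=4 B=2 C=3)
  6. pour(A -> B) -> (A=0 B=6 C=3)
Reached target in 6 moves.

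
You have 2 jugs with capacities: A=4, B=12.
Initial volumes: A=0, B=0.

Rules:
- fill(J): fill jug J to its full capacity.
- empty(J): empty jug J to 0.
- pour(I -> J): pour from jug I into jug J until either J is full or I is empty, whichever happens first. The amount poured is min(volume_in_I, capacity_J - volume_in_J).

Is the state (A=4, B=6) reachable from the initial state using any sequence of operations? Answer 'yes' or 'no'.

Answer: no

Derivation:
BFS explored all 8 reachable states.
Reachable set includes: (0,0), (0,4), (0,8), (0,12), (4,0), (4,4), (4,8), (4,12)
Target (A=4, B=6) not in reachable set → no.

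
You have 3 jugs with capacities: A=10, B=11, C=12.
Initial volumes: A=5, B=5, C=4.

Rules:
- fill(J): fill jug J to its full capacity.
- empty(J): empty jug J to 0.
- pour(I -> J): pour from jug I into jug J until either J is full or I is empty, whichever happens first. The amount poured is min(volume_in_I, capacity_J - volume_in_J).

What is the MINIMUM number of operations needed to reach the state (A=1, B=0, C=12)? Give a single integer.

BFS from (A=5, B=5, C=4). One shortest path:
  1. pour(A -> B) -> (A=0 B=10 C=4)
  2. fill(A) -> (A=10 B=10 C=4)
  3. pour(A -> B) -> (A=9 B=11 C=4)
  4. empty(B) -> (A=9 B=0 C=4)
  5. pour(A -> C) -> (A=1 B=0 C=12)
Reached target in 5 moves.

Answer: 5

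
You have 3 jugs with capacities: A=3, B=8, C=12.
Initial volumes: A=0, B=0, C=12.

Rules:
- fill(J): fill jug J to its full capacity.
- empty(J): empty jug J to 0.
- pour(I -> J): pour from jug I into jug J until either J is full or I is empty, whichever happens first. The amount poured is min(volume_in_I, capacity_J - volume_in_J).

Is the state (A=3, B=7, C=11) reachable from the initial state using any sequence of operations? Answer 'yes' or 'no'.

BFS from (A=0, B=0, C=12):
  1. pour(C -> B) -> (A=0 B=8 C=4)
  2. pour(B -> A) -> (A=3 B=5 C=4)
  3. empty(A) -> (A=0 B=5 C=4)
  4. pour(B -> A) -> (A=3 B=2 C=4)
  5. pour(A -> C) -> (A=0 B=2 C=7)
  6. pour(B -> A) -> (A=2 B=0 C=7)
  7. pour(C -> B) -> (A=2 B=7 C=0)
  8. fill(C) -> (A=2 B=7 C=12)
  9. pour(C -> A) -> (A=3 B=7 C=11)
Target reached → yes.

Answer: yes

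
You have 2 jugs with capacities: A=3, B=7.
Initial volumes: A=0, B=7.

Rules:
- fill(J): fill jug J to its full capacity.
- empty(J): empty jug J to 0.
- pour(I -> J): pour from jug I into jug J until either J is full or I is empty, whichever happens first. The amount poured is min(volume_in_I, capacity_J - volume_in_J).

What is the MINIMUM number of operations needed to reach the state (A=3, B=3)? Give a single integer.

BFS from (A=0, B=7). One shortest path:
  1. fill(A) -> (A=3 B=7)
  2. empty(B) -> (A=3 B=0)
  3. pour(A -> B) -> (A=0 B=3)
  4. fill(A) -> (A=3 B=3)
Reached target in 4 moves.

Answer: 4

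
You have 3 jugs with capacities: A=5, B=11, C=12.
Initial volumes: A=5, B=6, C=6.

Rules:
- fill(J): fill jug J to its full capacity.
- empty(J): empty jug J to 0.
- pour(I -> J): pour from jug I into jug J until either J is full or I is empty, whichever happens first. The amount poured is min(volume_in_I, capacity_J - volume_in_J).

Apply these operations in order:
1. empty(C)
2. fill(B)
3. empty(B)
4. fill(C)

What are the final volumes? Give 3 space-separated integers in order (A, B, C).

Answer: 5 0 12

Derivation:
Step 1: empty(C) -> (A=5 B=6 C=0)
Step 2: fill(B) -> (A=5 B=11 C=0)
Step 3: empty(B) -> (A=5 B=0 C=0)
Step 4: fill(C) -> (A=5 B=0 C=12)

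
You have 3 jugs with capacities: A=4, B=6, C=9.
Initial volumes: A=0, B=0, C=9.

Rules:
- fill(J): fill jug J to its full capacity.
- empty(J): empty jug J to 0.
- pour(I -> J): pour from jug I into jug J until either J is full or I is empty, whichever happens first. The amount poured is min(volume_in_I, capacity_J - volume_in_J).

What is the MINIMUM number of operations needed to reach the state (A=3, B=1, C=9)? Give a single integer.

Answer: 6

Derivation:
BFS from (A=0, B=0, C=9). One shortest path:
  1. pour(C -> A) -> (A=4 B=0 C=5)
  2. pour(C -> B) -> (A=4 B=5 C=0)
  3. pour(A -> C) -> (A=0 B=5 C=4)
  4. fill(A) -> (A=4 B=5 C=4)
  5. pour(A -> B) -> (A=3 B=6 C=4)
  6. pour(B -> C) -> (A=3 B=1 C=9)
Reached target in 6 moves.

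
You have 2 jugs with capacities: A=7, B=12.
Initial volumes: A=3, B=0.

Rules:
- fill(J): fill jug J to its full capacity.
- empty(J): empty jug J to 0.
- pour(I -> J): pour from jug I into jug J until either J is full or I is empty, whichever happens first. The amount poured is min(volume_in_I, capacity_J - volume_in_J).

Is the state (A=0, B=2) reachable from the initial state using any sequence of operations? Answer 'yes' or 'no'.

BFS from (A=3, B=0):
  1. fill(A) -> (A=7 B=0)
  2. pour(A -> B) -> (A=0 B=7)
  3. fill(A) -> (A=7 B=7)
  4. pour(A -> B) -> (A=2 B=12)
  5. empty(B) -> (A=2 B=0)
  6. pour(A -> B) -> (A=0 B=2)
Target reached → yes.

Answer: yes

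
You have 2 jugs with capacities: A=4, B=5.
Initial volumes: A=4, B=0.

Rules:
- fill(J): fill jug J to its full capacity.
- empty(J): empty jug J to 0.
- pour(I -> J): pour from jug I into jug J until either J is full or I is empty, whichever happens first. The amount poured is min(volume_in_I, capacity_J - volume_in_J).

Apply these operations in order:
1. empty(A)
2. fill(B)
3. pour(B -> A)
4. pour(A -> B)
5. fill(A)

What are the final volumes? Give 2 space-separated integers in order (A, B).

Step 1: empty(A) -> (A=0 B=0)
Step 2: fill(B) -> (A=0 B=5)
Step 3: pour(B -> A) -> (A=4 B=1)
Step 4: pour(A -> B) -> (A=0 B=5)
Step 5: fill(A) -> (A=4 B=5)

Answer: 4 5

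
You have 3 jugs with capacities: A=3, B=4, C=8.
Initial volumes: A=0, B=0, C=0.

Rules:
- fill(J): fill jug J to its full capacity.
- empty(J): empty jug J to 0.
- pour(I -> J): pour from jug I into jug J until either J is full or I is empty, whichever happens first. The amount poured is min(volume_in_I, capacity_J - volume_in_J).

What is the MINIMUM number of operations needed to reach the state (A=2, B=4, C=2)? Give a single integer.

Answer: 5

Derivation:
BFS from (A=0, B=0, C=0). One shortest path:
  1. fill(C) -> (A=0 B=0 C=8)
  2. pour(C -> A) -> (A=3 B=0 C=5)
  3. pour(A -> B) -> (A=0 B=3 C=5)
  4. pour(C -> A) -> (A=3 B=3 C=2)
  5. pour(A -> B) -> (A=2 B=4 C=2)
Reached target in 5 moves.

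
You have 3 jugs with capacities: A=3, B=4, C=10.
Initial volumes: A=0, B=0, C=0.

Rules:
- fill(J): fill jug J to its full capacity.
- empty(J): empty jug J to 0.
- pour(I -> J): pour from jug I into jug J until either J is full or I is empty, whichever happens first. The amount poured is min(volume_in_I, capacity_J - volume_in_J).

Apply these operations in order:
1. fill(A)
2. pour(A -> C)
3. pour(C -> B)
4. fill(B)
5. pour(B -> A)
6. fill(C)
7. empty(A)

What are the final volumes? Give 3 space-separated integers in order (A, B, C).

Step 1: fill(A) -> (A=3 B=0 C=0)
Step 2: pour(A -> C) -> (A=0 B=0 C=3)
Step 3: pour(C -> B) -> (A=0 B=3 C=0)
Step 4: fill(B) -> (A=0 B=4 C=0)
Step 5: pour(B -> A) -> (A=3 B=1 C=0)
Step 6: fill(C) -> (A=3 B=1 C=10)
Step 7: empty(A) -> (A=0 B=1 C=10)

Answer: 0 1 10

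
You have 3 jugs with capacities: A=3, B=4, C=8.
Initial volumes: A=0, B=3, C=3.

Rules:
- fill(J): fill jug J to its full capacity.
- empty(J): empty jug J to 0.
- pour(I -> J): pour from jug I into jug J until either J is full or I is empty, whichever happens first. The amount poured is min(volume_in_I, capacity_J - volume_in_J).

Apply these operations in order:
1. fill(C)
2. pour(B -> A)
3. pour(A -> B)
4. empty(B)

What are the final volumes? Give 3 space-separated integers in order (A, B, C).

Step 1: fill(C) -> (A=0 B=3 C=8)
Step 2: pour(B -> A) -> (A=3 B=0 C=8)
Step 3: pour(A -> B) -> (A=0 B=3 C=8)
Step 4: empty(B) -> (A=0 B=0 C=8)

Answer: 0 0 8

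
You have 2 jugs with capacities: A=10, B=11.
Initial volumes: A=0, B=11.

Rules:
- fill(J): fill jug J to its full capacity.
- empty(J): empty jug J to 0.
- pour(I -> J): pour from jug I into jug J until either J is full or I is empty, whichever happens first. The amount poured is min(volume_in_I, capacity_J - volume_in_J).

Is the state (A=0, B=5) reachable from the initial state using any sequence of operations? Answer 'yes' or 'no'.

BFS from (A=0, B=11):
  1. pour(B -> A) -> (A=10 B=1)
  2. empty(A) -> (A=0 B=1)
  3. pour(B -> A) -> (A=1 B=0)
  4. fill(B) -> (A=1 B=11)
  5. pour(B -> A) -> (A=10 B=2)
  6. empty(A) -> (A=0 B=2)
  7. pour(B -> A) -> (A=2 B=0)
  8. fill(B) -> (A=2 B=11)
  9. pour(B -> A) -> (A=10 B=3)
  10. empty(A) -> (A=0 B=3)
  11. pour(B -> A) -> (A=3 B=0)
  12. fill(B) -> (A=3 B=11)
  13. pour(B -> A) -> (A=10 B=4)
  14. empty(A) -> (A=0 B=4)
  15. pour(B -> A) -> (A=4 B=0)
  16. fill(B) -> (A=4 B=11)
  17. pour(B -> A) -> (A=10 B=5)
  18. empty(A) -> (A=0 B=5)
Target reached → yes.

Answer: yes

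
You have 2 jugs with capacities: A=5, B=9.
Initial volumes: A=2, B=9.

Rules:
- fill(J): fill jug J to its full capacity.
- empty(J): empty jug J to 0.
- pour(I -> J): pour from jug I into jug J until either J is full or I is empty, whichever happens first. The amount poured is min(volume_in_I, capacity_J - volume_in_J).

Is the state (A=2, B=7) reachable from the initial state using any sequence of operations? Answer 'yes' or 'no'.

Answer: no

Derivation:
BFS explored all 28 reachable states.
Reachable set includes: (0,0), (0,1), (0,2), (0,3), (0,4), (0,5), (0,6), (0,7), (0,8), (0,9), (1,0), (1,9) ...
Target (A=2, B=7) not in reachable set → no.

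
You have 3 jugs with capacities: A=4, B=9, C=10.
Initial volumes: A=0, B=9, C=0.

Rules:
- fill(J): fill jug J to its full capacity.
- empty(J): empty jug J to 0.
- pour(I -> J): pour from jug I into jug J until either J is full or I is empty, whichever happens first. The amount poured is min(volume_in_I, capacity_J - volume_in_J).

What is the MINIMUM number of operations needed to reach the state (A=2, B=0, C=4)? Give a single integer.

BFS from (A=0, B=9, C=0). One shortest path:
  1. empty(B) -> (A=0 B=0 C=0)
  2. fill(C) -> (A=0 B=0 C=10)
  3. pour(C -> A) -> (A=4 B=0 C=6)
  4. empty(A) -> (A=0 B=0 C=6)
  5. pour(C -> A) -> (A=4 B=0 C=2)
  6. pour(A -> B) -> (A=0 B=4 C=2)
  7. pour(C -> A) -> (A=2 B=4 C=0)
  8. pour(B -> C) -> (A=2 B=0 C=4)
Reached target in 8 moves.

Answer: 8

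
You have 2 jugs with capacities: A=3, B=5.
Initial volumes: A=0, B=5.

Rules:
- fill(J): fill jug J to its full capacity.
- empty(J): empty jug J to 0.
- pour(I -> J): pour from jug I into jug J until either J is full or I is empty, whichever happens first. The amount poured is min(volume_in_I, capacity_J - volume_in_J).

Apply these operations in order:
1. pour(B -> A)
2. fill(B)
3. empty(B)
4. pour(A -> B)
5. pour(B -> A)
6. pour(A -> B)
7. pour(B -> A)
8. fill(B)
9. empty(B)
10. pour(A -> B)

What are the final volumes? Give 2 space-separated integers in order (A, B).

Answer: 0 3

Derivation:
Step 1: pour(B -> A) -> (A=3 B=2)
Step 2: fill(B) -> (A=3 B=5)
Step 3: empty(B) -> (A=3 B=0)
Step 4: pour(A -> B) -> (A=0 B=3)
Step 5: pour(B -> A) -> (A=3 B=0)
Step 6: pour(A -> B) -> (A=0 B=3)
Step 7: pour(B -> A) -> (A=3 B=0)
Step 8: fill(B) -> (A=3 B=5)
Step 9: empty(B) -> (A=3 B=0)
Step 10: pour(A -> B) -> (A=0 B=3)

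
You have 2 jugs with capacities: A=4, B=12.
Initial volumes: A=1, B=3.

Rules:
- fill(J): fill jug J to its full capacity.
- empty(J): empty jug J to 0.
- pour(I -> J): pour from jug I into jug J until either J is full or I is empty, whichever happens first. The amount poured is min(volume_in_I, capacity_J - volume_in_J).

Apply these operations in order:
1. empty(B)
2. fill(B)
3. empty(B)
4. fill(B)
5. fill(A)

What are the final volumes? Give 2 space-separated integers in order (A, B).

Answer: 4 12

Derivation:
Step 1: empty(B) -> (A=1 B=0)
Step 2: fill(B) -> (A=1 B=12)
Step 3: empty(B) -> (A=1 B=0)
Step 4: fill(B) -> (A=1 B=12)
Step 5: fill(A) -> (A=4 B=12)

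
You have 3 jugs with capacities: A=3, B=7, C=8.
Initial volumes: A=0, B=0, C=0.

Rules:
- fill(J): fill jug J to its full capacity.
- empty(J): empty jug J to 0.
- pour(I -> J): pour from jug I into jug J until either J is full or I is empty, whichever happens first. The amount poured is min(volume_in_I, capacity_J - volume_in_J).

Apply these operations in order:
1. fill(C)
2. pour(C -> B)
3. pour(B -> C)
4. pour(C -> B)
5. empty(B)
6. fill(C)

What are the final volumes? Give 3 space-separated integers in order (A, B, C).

Answer: 0 0 8

Derivation:
Step 1: fill(C) -> (A=0 B=0 C=8)
Step 2: pour(C -> B) -> (A=0 B=7 C=1)
Step 3: pour(B -> C) -> (A=0 B=0 C=8)
Step 4: pour(C -> B) -> (A=0 B=7 C=1)
Step 5: empty(B) -> (A=0 B=0 C=1)
Step 6: fill(C) -> (A=0 B=0 C=8)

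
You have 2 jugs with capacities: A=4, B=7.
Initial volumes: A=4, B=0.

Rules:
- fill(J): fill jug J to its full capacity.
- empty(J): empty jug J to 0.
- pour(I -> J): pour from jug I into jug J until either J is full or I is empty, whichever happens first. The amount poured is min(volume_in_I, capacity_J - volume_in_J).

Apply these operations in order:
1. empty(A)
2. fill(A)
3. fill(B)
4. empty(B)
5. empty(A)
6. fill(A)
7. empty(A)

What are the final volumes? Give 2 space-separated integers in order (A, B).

Step 1: empty(A) -> (A=0 B=0)
Step 2: fill(A) -> (A=4 B=0)
Step 3: fill(B) -> (A=4 B=7)
Step 4: empty(B) -> (A=4 B=0)
Step 5: empty(A) -> (A=0 B=0)
Step 6: fill(A) -> (A=4 B=0)
Step 7: empty(A) -> (A=0 B=0)

Answer: 0 0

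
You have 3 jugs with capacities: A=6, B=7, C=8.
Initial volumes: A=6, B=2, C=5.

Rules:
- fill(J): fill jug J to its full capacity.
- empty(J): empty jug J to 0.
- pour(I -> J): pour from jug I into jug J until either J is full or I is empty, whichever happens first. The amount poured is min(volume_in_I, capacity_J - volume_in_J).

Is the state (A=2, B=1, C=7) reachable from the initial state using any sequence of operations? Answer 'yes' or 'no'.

Answer: no

Derivation:
BFS explored all 294 reachable states.
Reachable set includes: (0,0,0), (0,0,1), (0,0,2), (0,0,3), (0,0,4), (0,0,5), (0,0,6), (0,0,7), (0,0,8), (0,1,0), (0,1,1), (0,1,2) ...
Target (A=2, B=1, C=7) not in reachable set → no.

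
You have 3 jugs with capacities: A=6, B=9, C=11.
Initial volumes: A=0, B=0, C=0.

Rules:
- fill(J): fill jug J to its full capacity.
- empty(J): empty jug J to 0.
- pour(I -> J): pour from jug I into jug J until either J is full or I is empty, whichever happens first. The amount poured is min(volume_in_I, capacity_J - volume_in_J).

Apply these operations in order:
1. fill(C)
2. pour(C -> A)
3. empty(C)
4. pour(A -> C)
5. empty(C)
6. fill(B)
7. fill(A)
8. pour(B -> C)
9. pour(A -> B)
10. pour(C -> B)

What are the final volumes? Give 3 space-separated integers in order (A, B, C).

Step 1: fill(C) -> (A=0 B=0 C=11)
Step 2: pour(C -> A) -> (A=6 B=0 C=5)
Step 3: empty(C) -> (A=6 B=0 C=0)
Step 4: pour(A -> C) -> (A=0 B=0 C=6)
Step 5: empty(C) -> (A=0 B=0 C=0)
Step 6: fill(B) -> (A=0 B=9 C=0)
Step 7: fill(A) -> (A=6 B=9 C=0)
Step 8: pour(B -> C) -> (A=6 B=0 C=9)
Step 9: pour(A -> B) -> (A=0 B=6 C=9)
Step 10: pour(C -> B) -> (A=0 B=9 C=6)

Answer: 0 9 6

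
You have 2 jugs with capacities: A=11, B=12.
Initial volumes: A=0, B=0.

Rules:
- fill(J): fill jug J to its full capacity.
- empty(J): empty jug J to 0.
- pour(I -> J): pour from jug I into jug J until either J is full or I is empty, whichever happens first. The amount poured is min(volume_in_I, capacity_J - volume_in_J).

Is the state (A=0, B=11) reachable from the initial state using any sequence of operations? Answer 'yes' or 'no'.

Answer: yes

Derivation:
BFS from (A=0, B=0):
  1. fill(A) -> (A=11 B=0)
  2. pour(A -> B) -> (A=0 B=11)
Target reached → yes.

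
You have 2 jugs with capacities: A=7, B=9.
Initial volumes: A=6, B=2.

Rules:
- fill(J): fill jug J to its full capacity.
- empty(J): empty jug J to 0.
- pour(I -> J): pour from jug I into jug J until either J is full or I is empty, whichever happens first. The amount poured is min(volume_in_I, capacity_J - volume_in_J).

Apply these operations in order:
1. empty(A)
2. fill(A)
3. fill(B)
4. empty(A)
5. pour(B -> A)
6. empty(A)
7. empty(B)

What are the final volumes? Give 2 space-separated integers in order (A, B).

Answer: 0 0

Derivation:
Step 1: empty(A) -> (A=0 B=2)
Step 2: fill(A) -> (A=7 B=2)
Step 3: fill(B) -> (A=7 B=9)
Step 4: empty(A) -> (A=0 B=9)
Step 5: pour(B -> A) -> (A=7 B=2)
Step 6: empty(A) -> (A=0 B=2)
Step 7: empty(B) -> (A=0 B=0)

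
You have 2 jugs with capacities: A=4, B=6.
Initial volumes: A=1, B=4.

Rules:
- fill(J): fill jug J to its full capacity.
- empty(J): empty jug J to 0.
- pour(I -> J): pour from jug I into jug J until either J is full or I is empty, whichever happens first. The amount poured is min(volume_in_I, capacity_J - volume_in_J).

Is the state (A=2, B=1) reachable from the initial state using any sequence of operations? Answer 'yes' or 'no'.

BFS explored all 21 reachable states.
Reachable set includes: (0,0), (0,1), (0,2), (0,3), (0,4), (0,5), (0,6), (1,0), (1,4), (1,6), (2,0), (2,6) ...
Target (A=2, B=1) not in reachable set → no.

Answer: no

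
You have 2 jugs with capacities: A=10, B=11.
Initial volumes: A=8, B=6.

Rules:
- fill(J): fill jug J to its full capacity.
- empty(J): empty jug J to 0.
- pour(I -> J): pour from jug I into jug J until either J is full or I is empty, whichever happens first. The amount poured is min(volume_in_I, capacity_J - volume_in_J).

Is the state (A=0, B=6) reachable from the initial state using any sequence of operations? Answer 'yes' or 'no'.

Answer: yes

Derivation:
BFS from (A=8, B=6):
  1. empty(A) -> (A=0 B=6)
Target reached → yes.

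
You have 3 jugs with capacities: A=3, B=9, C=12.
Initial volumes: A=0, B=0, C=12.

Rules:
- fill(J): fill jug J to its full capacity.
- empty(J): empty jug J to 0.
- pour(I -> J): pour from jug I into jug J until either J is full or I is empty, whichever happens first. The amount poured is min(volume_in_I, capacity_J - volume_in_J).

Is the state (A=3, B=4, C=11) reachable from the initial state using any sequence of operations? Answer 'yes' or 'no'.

Answer: no

Derivation:
BFS explored all 40 reachable states.
Reachable set includes: (0,0,0), (0,0,3), (0,0,6), (0,0,9), (0,0,12), (0,3,0), (0,3,3), (0,3,6), (0,3,9), (0,3,12), (0,6,0), (0,6,3) ...
Target (A=3, B=4, C=11) not in reachable set → no.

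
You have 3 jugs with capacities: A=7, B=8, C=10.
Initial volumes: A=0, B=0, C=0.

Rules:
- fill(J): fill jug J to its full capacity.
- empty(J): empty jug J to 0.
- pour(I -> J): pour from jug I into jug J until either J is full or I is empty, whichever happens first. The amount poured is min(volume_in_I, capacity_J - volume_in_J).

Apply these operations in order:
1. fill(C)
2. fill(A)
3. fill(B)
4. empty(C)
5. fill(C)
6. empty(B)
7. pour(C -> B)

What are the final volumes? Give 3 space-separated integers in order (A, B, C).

Answer: 7 8 2

Derivation:
Step 1: fill(C) -> (A=0 B=0 C=10)
Step 2: fill(A) -> (A=7 B=0 C=10)
Step 3: fill(B) -> (A=7 B=8 C=10)
Step 4: empty(C) -> (A=7 B=8 C=0)
Step 5: fill(C) -> (A=7 B=8 C=10)
Step 6: empty(B) -> (A=7 B=0 C=10)
Step 7: pour(C -> B) -> (A=7 B=8 C=2)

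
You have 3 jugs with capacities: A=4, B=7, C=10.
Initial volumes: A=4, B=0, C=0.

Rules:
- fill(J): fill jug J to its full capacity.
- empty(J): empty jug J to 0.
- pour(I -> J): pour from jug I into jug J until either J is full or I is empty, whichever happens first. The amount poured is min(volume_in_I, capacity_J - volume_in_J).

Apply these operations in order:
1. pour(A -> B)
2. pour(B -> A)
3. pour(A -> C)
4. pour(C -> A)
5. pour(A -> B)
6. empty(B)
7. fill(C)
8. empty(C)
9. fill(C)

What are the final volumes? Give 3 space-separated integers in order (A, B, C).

Step 1: pour(A -> B) -> (A=0 B=4 C=0)
Step 2: pour(B -> A) -> (A=4 B=0 C=0)
Step 3: pour(A -> C) -> (A=0 B=0 C=4)
Step 4: pour(C -> A) -> (A=4 B=0 C=0)
Step 5: pour(A -> B) -> (A=0 B=4 C=0)
Step 6: empty(B) -> (A=0 B=0 C=0)
Step 7: fill(C) -> (A=0 B=0 C=10)
Step 8: empty(C) -> (A=0 B=0 C=0)
Step 9: fill(C) -> (A=0 B=0 C=10)

Answer: 0 0 10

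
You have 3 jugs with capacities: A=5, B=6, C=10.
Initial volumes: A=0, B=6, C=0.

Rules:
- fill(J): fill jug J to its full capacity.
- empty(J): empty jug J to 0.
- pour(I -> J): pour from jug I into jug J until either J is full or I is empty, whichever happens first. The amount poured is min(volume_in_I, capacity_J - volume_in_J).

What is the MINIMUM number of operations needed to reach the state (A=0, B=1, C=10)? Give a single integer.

BFS from (A=0, B=6, C=0). One shortest path:
  1. fill(A) -> (A=5 B=6 C=0)
  2. pour(A -> C) -> (A=0 B=6 C=5)
  3. pour(B -> C) -> (A=0 B=1 C=10)
Reached target in 3 moves.

Answer: 3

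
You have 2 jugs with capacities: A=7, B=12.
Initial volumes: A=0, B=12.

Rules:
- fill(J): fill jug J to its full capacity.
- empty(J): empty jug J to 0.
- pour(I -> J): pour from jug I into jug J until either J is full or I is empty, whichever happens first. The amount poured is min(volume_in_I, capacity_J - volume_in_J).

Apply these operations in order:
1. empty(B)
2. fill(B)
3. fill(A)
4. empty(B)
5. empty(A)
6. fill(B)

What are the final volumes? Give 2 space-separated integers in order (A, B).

Step 1: empty(B) -> (A=0 B=0)
Step 2: fill(B) -> (A=0 B=12)
Step 3: fill(A) -> (A=7 B=12)
Step 4: empty(B) -> (A=7 B=0)
Step 5: empty(A) -> (A=0 B=0)
Step 6: fill(B) -> (A=0 B=12)

Answer: 0 12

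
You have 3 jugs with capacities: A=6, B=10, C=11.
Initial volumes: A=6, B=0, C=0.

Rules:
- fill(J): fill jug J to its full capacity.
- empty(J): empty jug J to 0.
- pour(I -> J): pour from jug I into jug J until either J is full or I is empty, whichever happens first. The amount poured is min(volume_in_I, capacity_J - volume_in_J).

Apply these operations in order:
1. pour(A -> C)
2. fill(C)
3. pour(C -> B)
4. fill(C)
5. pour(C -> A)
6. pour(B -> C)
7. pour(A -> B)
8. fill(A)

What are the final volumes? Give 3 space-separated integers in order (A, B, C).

Step 1: pour(A -> C) -> (A=0 B=0 C=6)
Step 2: fill(C) -> (A=0 B=0 C=11)
Step 3: pour(C -> B) -> (A=0 B=10 C=1)
Step 4: fill(C) -> (A=0 B=10 C=11)
Step 5: pour(C -> A) -> (A=6 B=10 C=5)
Step 6: pour(B -> C) -> (A=6 B=4 C=11)
Step 7: pour(A -> B) -> (A=0 B=10 C=11)
Step 8: fill(A) -> (A=6 B=10 C=11)

Answer: 6 10 11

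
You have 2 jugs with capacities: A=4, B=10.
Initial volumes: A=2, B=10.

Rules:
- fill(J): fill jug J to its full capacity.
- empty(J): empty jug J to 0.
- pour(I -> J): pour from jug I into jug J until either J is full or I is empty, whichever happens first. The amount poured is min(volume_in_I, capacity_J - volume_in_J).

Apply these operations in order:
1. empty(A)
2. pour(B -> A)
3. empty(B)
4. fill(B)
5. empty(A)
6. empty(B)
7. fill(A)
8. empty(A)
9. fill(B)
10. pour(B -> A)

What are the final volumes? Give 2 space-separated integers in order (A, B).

Answer: 4 6

Derivation:
Step 1: empty(A) -> (A=0 B=10)
Step 2: pour(B -> A) -> (A=4 B=6)
Step 3: empty(B) -> (A=4 B=0)
Step 4: fill(B) -> (A=4 B=10)
Step 5: empty(A) -> (A=0 B=10)
Step 6: empty(B) -> (A=0 B=0)
Step 7: fill(A) -> (A=4 B=0)
Step 8: empty(A) -> (A=0 B=0)
Step 9: fill(B) -> (A=0 B=10)
Step 10: pour(B -> A) -> (A=4 B=6)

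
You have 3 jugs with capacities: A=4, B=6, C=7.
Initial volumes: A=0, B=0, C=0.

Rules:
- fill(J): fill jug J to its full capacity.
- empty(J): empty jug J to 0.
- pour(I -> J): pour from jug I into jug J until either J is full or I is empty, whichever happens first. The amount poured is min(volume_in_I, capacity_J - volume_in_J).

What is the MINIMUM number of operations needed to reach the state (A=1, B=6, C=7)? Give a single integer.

Answer: 4

Derivation:
BFS from (A=0, B=0, C=0). One shortest path:
  1. fill(C) -> (A=0 B=0 C=7)
  2. pour(C -> B) -> (A=0 B=6 C=1)
  3. pour(C -> A) -> (A=1 B=6 C=0)
  4. fill(C) -> (A=1 B=6 C=7)
Reached target in 4 moves.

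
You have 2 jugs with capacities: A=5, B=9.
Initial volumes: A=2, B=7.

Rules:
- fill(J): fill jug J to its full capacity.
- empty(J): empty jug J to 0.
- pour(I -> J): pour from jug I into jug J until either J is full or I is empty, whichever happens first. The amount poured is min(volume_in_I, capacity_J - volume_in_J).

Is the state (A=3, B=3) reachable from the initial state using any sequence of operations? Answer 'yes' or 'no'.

Answer: no

Derivation:
BFS explored all 29 reachable states.
Reachable set includes: (0,0), (0,1), (0,2), (0,3), (0,4), (0,5), (0,6), (0,7), (0,8), (0,9), (1,0), (1,9) ...
Target (A=3, B=3) not in reachable set → no.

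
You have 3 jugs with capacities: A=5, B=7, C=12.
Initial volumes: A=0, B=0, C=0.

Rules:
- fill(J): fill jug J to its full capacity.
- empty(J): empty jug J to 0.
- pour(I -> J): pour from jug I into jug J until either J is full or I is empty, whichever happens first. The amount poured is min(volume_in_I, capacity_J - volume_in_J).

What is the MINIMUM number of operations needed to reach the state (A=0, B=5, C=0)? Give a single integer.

BFS from (A=0, B=0, C=0). One shortest path:
  1. fill(A) -> (A=5 B=0 C=0)
  2. pour(A -> B) -> (A=0 B=5 C=0)
Reached target in 2 moves.

Answer: 2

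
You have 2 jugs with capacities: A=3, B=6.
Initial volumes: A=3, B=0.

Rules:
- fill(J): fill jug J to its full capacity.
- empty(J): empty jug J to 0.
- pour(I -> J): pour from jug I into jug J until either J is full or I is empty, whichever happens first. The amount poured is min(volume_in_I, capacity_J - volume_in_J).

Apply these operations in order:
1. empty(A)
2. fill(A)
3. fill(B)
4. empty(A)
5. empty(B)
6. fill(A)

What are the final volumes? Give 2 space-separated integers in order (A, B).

Step 1: empty(A) -> (A=0 B=0)
Step 2: fill(A) -> (A=3 B=0)
Step 3: fill(B) -> (A=3 B=6)
Step 4: empty(A) -> (A=0 B=6)
Step 5: empty(B) -> (A=0 B=0)
Step 6: fill(A) -> (A=3 B=0)

Answer: 3 0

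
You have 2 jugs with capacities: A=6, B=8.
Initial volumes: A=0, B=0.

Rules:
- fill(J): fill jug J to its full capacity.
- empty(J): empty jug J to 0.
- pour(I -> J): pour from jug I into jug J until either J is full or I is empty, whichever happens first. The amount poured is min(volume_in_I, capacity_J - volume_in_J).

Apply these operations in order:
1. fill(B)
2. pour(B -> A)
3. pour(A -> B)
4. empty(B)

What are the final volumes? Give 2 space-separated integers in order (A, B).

Step 1: fill(B) -> (A=0 B=8)
Step 2: pour(B -> A) -> (A=6 B=2)
Step 3: pour(A -> B) -> (A=0 B=8)
Step 4: empty(B) -> (A=0 B=0)

Answer: 0 0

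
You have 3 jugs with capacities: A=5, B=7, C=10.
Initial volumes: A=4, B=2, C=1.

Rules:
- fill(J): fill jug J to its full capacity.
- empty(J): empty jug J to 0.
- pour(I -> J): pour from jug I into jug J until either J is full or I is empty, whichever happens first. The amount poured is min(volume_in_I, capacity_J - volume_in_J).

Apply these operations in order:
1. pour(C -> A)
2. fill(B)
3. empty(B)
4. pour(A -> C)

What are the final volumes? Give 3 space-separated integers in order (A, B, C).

Step 1: pour(C -> A) -> (A=5 B=2 C=0)
Step 2: fill(B) -> (A=5 B=7 C=0)
Step 3: empty(B) -> (A=5 B=0 C=0)
Step 4: pour(A -> C) -> (A=0 B=0 C=5)

Answer: 0 0 5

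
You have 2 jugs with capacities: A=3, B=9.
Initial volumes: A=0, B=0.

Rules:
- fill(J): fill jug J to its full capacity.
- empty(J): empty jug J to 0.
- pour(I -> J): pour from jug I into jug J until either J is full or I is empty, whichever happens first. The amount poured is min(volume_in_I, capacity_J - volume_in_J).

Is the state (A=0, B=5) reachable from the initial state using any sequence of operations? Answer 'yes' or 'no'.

Answer: no

Derivation:
BFS explored all 8 reachable states.
Reachable set includes: (0,0), (0,3), (0,6), (0,9), (3,0), (3,3), (3,6), (3,9)
Target (A=0, B=5) not in reachable set → no.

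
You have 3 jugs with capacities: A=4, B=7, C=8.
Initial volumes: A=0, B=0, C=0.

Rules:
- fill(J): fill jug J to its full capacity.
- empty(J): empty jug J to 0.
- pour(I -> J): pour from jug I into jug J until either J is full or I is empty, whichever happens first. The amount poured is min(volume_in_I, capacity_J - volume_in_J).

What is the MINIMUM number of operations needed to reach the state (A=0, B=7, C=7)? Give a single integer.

BFS from (A=0, B=0, C=0). One shortest path:
  1. fill(B) -> (A=0 B=7 C=0)
  2. pour(B -> C) -> (A=0 B=0 C=7)
  3. fill(B) -> (A=0 B=7 C=7)
Reached target in 3 moves.

Answer: 3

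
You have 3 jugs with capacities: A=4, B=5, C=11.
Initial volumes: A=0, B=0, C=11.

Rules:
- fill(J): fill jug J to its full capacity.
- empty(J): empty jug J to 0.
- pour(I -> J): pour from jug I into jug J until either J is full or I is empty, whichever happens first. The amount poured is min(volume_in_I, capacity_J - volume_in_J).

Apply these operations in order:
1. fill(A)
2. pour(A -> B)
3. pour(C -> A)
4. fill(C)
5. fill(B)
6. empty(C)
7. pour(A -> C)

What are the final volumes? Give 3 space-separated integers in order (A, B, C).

Answer: 0 5 4

Derivation:
Step 1: fill(A) -> (A=4 B=0 C=11)
Step 2: pour(A -> B) -> (A=0 B=4 C=11)
Step 3: pour(C -> A) -> (A=4 B=4 C=7)
Step 4: fill(C) -> (A=4 B=4 C=11)
Step 5: fill(B) -> (A=4 B=5 C=11)
Step 6: empty(C) -> (A=4 B=5 C=0)
Step 7: pour(A -> C) -> (A=0 B=5 C=4)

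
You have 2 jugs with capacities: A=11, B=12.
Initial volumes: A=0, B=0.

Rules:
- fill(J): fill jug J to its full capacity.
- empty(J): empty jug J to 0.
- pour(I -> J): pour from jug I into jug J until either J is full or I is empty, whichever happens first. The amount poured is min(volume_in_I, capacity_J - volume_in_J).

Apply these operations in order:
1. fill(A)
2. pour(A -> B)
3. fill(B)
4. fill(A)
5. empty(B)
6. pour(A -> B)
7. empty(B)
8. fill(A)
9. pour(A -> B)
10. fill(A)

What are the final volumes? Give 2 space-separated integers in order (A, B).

Step 1: fill(A) -> (A=11 B=0)
Step 2: pour(A -> B) -> (A=0 B=11)
Step 3: fill(B) -> (A=0 B=12)
Step 4: fill(A) -> (A=11 B=12)
Step 5: empty(B) -> (A=11 B=0)
Step 6: pour(A -> B) -> (A=0 B=11)
Step 7: empty(B) -> (A=0 B=0)
Step 8: fill(A) -> (A=11 B=0)
Step 9: pour(A -> B) -> (A=0 B=11)
Step 10: fill(A) -> (A=11 B=11)

Answer: 11 11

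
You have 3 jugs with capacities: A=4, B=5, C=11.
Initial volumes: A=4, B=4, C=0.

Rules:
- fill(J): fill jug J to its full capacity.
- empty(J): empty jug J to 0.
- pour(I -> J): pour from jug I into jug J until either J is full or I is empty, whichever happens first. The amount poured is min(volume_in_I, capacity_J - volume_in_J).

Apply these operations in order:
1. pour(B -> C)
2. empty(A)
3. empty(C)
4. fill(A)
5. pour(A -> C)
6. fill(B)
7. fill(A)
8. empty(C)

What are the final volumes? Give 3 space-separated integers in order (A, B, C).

Answer: 4 5 0

Derivation:
Step 1: pour(B -> C) -> (A=4 B=0 C=4)
Step 2: empty(A) -> (A=0 B=0 C=4)
Step 3: empty(C) -> (A=0 B=0 C=0)
Step 4: fill(A) -> (A=4 B=0 C=0)
Step 5: pour(A -> C) -> (A=0 B=0 C=4)
Step 6: fill(B) -> (A=0 B=5 C=4)
Step 7: fill(A) -> (A=4 B=5 C=4)
Step 8: empty(C) -> (A=4 B=5 C=0)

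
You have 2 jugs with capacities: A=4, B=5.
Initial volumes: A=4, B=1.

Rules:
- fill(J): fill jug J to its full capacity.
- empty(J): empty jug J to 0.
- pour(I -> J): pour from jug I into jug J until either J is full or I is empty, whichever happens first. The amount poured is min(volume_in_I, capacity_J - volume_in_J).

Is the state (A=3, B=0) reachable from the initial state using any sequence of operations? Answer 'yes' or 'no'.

Answer: yes

Derivation:
BFS from (A=4, B=1):
  1. empty(B) -> (A=4 B=0)
  2. pour(A -> B) -> (A=0 B=4)
  3. fill(A) -> (A=4 B=4)
  4. pour(A -> B) -> (A=3 B=5)
  5. empty(B) -> (A=3 B=0)
Target reached → yes.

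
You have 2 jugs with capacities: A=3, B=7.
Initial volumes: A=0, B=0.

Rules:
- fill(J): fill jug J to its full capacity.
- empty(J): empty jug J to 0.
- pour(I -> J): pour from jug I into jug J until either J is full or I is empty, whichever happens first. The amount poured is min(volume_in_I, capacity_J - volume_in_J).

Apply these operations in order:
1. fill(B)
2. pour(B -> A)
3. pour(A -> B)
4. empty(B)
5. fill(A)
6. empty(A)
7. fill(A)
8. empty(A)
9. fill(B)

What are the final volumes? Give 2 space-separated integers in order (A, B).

Answer: 0 7

Derivation:
Step 1: fill(B) -> (A=0 B=7)
Step 2: pour(B -> A) -> (A=3 B=4)
Step 3: pour(A -> B) -> (A=0 B=7)
Step 4: empty(B) -> (A=0 B=0)
Step 5: fill(A) -> (A=3 B=0)
Step 6: empty(A) -> (A=0 B=0)
Step 7: fill(A) -> (A=3 B=0)
Step 8: empty(A) -> (A=0 B=0)
Step 9: fill(B) -> (A=0 B=7)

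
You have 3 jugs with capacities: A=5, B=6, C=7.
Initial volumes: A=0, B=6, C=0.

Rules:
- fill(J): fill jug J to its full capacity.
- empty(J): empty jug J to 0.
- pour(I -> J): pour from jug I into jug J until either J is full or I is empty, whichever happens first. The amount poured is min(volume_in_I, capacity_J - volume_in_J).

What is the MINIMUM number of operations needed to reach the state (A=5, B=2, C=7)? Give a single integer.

Answer: 5

Derivation:
BFS from (A=0, B=6, C=0). One shortest path:
  1. empty(B) -> (A=0 B=0 C=0)
  2. fill(C) -> (A=0 B=0 C=7)
  3. pour(C -> A) -> (A=5 B=0 C=2)
  4. pour(C -> B) -> (A=5 B=2 C=0)
  5. fill(C) -> (A=5 B=2 C=7)
Reached target in 5 moves.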